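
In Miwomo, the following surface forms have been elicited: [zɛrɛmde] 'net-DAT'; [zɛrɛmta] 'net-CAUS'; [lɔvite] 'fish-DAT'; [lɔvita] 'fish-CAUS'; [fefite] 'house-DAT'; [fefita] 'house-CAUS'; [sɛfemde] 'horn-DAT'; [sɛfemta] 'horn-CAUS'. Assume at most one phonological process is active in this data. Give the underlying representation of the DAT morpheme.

/-de/

The DAT morpheme has two allomorphs, [-de] and [-te].
By contrast the CAUS suffix keeps its initial [t] throughout — that segment must be underlying.
The DAT suffix is therefore /-de/ underlyingly, with post-vocalic devoicing: voiced stops become voiceless after a vowel.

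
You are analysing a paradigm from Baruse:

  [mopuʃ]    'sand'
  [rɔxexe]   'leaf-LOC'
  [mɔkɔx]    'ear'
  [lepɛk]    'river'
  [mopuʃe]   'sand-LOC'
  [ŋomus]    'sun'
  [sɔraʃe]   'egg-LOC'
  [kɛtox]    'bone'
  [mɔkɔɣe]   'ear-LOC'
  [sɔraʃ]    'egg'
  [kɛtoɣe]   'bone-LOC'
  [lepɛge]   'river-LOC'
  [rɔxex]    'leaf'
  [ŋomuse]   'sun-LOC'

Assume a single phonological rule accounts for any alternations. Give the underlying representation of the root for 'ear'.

'ear' shows [x] ~ [ɣ] at the end of the stem ([mɔkɔx] vs [mɔkɔɣe]).
But 'leaf' keeps [x] in both environments ([rɔxex], [rɔxexe]), so there is no rule changing /x/ to [ɣ] before the LOC suffix.
So /ɣ/ is underlying, and a rule of word-final obstruent devoicing — voiced obstruents become voiceless word-finally — gives [x].
The underlying form of 'ear' is therefore /mɔkɔɣ/.

/mɔkɔɣ/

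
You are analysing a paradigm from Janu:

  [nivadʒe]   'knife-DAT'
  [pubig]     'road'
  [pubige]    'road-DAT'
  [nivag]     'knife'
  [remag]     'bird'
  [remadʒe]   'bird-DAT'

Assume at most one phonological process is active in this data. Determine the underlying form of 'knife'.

The stem for 'knife' ends in [dʒ] in [nivadʒe] but [g] in [nivag].
But 'road' keeps [g] in both environments ([pubige], [pubig]), so there is no rule changing /g/ to [dʒ] before the DAT suffix.
Therefore /dʒ/ is basic and [g] is derived by depalatalization (palato-alveolar /dʒ/ becomes [g] when no front vowel follows).

/nivadʒ/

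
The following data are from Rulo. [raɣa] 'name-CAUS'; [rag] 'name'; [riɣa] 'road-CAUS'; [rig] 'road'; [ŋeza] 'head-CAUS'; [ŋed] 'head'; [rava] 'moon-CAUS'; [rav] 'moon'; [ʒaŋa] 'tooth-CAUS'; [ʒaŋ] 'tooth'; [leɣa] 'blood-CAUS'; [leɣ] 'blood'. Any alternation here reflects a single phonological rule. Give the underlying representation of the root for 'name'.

/rag/

The root 'name' surfaces as [raɣa] and [rag], with a stem-final [ɣ] ~ [g] alternation.
Compare 'blood', with invariant [ɣ] in [leɣa] and [leɣ]: an analysis with underlying /ɣ/ and a rule producing [g] in isolation would wrongly predict alternation here too.
Therefore /g/ is basic and [ɣ] is derived by intervocalic spirantization (voiced stops become fricatives between vowels).
So 'name' = /rag/.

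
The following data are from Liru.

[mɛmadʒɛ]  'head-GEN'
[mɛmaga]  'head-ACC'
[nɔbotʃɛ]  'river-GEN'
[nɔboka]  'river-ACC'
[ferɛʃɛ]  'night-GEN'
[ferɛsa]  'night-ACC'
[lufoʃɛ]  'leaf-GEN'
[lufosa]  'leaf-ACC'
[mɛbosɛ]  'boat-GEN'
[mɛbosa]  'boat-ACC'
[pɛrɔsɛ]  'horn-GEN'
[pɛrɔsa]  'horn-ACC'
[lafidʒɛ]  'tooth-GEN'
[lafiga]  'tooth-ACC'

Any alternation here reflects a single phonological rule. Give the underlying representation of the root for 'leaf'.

'leaf' shows [ʃ] ~ [s] at the end of the stem ([lufoʃɛ] vs [lufosa]).
The stem 'horn' ([pɛrɔsɛ], [pɛrɔsa]) shows [s] unchanged in both environments, so [s] cannot be basic with [ʃ] derived before the GEN suffix.
Therefore /ʃ/ is basic and [s] is derived by depalatalization (palato-alveolar /tʃ/, /dʒ/ and /ʃ/ become [k], [g] and [s] when no front vowel follows).

/lufoʃ/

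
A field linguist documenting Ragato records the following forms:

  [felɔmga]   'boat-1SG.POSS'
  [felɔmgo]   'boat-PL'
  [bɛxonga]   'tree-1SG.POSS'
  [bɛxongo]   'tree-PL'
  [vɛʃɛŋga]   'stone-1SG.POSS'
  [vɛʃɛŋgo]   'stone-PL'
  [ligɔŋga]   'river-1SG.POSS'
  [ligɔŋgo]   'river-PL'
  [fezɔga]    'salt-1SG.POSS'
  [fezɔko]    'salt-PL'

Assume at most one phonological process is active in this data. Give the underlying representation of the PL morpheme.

/-ko/

The PL morpheme has two allomorphs, [-go] and [-ko].
The 1SG.POSS suffix, which begins with [g], is invariant after every stem; so [g] is not altered by any rule here.
So the underlying form is /-ko/, and voiceless stops become voiced after a nasal.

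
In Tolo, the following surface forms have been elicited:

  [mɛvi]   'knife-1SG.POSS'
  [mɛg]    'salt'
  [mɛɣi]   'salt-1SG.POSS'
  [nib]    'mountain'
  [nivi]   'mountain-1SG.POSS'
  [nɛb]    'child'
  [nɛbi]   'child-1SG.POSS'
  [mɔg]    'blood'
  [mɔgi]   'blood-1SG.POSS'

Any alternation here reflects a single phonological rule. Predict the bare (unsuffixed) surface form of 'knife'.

[mɛb]

'mountain' shows [b] ~ [v] at the end of the stem ([nib] vs [nivi]).
Compare 'child', with invariant [b] in [nɛb] and [nɛbi]: an analysis with underlying /b/ and a rule producing [v] before the 1SG.POSS suffix would wrongly predict alternation here too.
So /v/ is underlying, and a rule of word-final hardening — voiced fricatives become stops word-finally — gives [b].
From [mɛvi] the stem 'knife' is /mɛv/; word-finally this yields [mɛb].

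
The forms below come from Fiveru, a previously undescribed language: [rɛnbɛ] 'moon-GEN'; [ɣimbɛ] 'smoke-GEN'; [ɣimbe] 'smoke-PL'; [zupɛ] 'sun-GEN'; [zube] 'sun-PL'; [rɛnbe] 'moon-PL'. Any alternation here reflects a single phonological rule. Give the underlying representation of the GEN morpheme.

The GEN suffix surfaces as [-bɛ] and [-pɛ], depending on the final segment of the stem.
The PL suffix, which begins with [b], is invariant after every stem; so [b] is not altered by any rule here.
So the underlying form is /-pɛ/, and voiceless stops become voiced after a nasal.

/-pɛ/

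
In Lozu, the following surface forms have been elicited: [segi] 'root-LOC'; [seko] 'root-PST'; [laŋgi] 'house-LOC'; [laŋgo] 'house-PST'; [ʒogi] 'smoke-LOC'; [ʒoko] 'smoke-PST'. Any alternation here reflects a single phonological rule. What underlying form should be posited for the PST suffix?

/-ko/

The PST morpheme has two allomorphs, [-go] and [-ko].
The LOC suffix, which begins with [g], is invariant after every stem; so [g] is not altered by any rule here.
The PST suffix is therefore /-ko/ underlyingly, with post-nasal voicing: voiceless stops become voiced after a nasal.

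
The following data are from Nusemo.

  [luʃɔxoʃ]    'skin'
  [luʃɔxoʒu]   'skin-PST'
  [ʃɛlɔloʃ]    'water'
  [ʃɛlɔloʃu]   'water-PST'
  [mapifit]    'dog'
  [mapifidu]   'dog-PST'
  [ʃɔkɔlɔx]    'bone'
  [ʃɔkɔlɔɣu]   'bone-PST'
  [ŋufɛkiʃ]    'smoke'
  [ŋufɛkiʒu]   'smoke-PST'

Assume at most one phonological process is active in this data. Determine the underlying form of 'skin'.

/luʃɔxoʒ/

The root 'skin' surfaces as [luʃɔxoʃ] and [luʃɔxoʒu], with a stem-final [ʃ] ~ [ʒ] alternation.
But 'water' keeps [ʃ] in both environments ([ʃɛlɔloʃ], [ʃɛlɔloʃu]), so there is no rule changing /ʃ/ to [ʒ] before the PST suffix.
So /ʒ/ is underlying, and a rule of word-final obstruent devoicing — voiced obstruents become voiceless word-finally — gives [ʃ].
The underlying form of 'skin' is therefore /luʃɔxoʒ/.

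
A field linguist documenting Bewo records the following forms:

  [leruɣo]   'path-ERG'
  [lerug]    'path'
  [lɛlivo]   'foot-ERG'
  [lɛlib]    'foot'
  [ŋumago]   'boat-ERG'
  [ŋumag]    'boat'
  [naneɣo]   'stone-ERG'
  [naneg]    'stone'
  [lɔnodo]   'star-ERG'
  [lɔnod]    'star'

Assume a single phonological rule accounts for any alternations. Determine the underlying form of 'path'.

/leruɣ/

The stem for 'path' ends in [ɣ] in [leruɣo] but [g] in [lerug].
Compare 'boat', with invariant [g] in [ŋumago] and [ŋumag]: an analysis with underlying /g/ and a rule producing [ɣ] before the ERG suffix would wrongly predict alternation here too.
Therefore /ɣ/ is basic and [g] is derived by word-final hardening (voiced fricatives become stops word-finally).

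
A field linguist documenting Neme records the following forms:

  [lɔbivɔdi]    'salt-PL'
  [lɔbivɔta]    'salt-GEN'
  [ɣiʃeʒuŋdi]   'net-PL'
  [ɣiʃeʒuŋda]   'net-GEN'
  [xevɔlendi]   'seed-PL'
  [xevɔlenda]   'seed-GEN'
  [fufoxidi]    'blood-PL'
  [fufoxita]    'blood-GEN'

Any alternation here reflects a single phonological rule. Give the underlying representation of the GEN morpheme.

The GEN morpheme has two allomorphs, [-da] and [-ta].
By contrast the PL suffix keeps its initial [d] throughout — that segment must be underlying.
The GEN suffix is therefore /-ta/ underlyingly, with post-nasal voicing: voiceless stops become voiced after a nasal.

/-ta/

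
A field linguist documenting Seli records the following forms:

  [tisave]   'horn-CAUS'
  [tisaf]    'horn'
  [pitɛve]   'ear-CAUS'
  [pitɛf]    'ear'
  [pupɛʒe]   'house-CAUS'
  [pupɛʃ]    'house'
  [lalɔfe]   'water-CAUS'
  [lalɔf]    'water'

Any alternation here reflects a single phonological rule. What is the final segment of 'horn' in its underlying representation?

In [tisave] and [tisaf] the final segment of 'horn' alternates: [v] ~ [f].
The stem 'water' ([lalɔfe], [lalɔf]) shows [f] unchanged in both environments, so [f] cannot be basic with [v] derived before the CAUS suffix.
The underlying segment must be /v/; voiced obstruents become voiceless word-finally, yielding [f] there.

/v/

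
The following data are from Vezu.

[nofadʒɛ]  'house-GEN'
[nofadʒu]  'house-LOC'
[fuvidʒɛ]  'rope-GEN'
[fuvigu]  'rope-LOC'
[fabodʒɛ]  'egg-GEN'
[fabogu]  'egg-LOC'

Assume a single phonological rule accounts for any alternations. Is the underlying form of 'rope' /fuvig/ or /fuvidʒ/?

The stem for 'rope' ends in [dʒ] in [fuvidʒɛ] but [g] in [fuvigu].
The stem 'house' ([nofadʒɛ], [nofadʒu]) shows [dʒ] unchanged in both environments, so [dʒ] cannot be basic with [g] derived before the LOC suffix.
Therefore /g/ is basic and [dʒ] is derived by palatalization before a front vowel (/g/ becomes palato-alveolar [dʒ] before a front vowel).

/fuvig/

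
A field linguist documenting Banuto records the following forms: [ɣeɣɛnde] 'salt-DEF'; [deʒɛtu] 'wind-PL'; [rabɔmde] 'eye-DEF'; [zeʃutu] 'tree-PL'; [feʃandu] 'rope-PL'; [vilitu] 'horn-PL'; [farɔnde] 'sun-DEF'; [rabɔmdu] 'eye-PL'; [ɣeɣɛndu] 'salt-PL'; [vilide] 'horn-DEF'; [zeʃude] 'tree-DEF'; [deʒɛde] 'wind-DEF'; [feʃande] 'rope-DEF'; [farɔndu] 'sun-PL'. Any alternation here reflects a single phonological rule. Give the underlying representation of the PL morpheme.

The PL suffix surfaces as [-du] and [-tu], depending on the final segment of the stem.
By contrast the DEF suffix keeps its initial [d] throughout — that segment must be underlying.
So the underlying form is /-tu/, and voiceless stops become voiced after a nasal.

/-tu/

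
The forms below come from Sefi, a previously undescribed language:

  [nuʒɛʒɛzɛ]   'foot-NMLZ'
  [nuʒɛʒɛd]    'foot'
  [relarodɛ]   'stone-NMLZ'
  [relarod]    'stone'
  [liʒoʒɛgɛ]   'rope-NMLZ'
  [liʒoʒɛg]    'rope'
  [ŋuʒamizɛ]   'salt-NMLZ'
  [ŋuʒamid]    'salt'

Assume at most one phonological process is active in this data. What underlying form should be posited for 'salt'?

In [ŋuʒamizɛ] and [ŋuʒamid] the final segment of 'salt' alternates: [z] ~ [d].
But 'stone' keeps [d] in both environments ([relarodɛ], [relarod]), so there is no rule changing /d/ to [z] before the NMLZ suffix.
The underlying segment must be /z/; voiced fricatives become stops word-finally, yielding [d] there.

/ŋuʒamiz/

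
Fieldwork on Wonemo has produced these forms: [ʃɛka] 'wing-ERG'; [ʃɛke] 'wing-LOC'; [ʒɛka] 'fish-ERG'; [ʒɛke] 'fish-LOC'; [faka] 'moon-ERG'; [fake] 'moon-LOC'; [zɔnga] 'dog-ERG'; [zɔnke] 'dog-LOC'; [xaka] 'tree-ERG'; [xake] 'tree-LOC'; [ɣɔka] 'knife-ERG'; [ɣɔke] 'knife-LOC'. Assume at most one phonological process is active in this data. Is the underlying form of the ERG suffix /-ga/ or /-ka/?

/-ga/

The ERG morpheme has two allomorphs, [-ga] and [-ka].
By contrast the LOC suffix keeps its initial [k] throughout — that segment must be underlying.
So the underlying form is /-ga/, and voiced stops become voiceless after a vowel.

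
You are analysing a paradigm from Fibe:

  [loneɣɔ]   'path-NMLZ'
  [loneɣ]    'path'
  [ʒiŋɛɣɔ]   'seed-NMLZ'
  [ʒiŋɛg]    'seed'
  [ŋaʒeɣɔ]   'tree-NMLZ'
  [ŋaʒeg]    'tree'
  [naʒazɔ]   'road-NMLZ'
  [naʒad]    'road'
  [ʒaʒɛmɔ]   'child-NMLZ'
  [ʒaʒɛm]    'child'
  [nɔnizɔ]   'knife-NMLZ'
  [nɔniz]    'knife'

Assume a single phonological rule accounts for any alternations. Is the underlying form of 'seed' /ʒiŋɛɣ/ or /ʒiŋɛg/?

The root 'seed' surfaces as [ʒiŋɛɣɔ] and [ʒiŋɛg], with a stem-final [ɣ] ~ [g] alternation.
Compare 'path', with invariant [ɣ] in [loneɣɔ] and [loneɣ]: an analysis with underlying /ɣ/ and a rule producing [g] in isolation would wrongly predict alternation here too.
So /g/ is underlying, and a rule of intervocalic spirantization — voiced stops become fricatives between vowels — gives [ɣ].

/ʒiŋɛg/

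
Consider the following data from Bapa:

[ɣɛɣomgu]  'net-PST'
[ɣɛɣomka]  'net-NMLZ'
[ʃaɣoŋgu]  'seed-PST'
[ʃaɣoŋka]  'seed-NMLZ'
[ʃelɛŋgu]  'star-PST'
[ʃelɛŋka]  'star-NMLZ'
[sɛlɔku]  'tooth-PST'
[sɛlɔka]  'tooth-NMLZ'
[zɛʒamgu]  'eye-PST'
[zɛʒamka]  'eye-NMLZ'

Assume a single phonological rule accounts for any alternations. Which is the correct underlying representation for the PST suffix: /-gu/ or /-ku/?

/-gu/

The PST morpheme has two allomorphs, [-gu] and [-ku].
The NMLZ suffix, which begins with [k], is invariant after every stem; so [k] is not altered by any rule here.
So the underlying form is /-gu/, and voiced stops become voiceless after a vowel.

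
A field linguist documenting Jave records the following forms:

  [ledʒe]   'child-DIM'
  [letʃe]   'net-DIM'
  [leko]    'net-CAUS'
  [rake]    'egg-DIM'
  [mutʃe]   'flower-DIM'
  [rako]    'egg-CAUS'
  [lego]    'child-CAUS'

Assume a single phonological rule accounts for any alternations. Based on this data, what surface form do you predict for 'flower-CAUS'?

[muko]

In [leko] and [letʃe] the final segment of 'net' alternates: [k] ~ [tʃ].
Compare 'egg', with invariant [k] in [rako] and [rake]: an analysis with underlying /k/ and a rule producing [tʃ] before the DIM suffix would wrongly predict alternation here too.
Therefore /tʃ/ is basic and [k] is derived by depalatalization (palato-alveolar /tʃ/ and /dʒ/ become [k] and [g] when no front vowel follows).
From [mutʃe] the stem 'flower' is /mutʃ/; when no front vowel follows this yields [muko].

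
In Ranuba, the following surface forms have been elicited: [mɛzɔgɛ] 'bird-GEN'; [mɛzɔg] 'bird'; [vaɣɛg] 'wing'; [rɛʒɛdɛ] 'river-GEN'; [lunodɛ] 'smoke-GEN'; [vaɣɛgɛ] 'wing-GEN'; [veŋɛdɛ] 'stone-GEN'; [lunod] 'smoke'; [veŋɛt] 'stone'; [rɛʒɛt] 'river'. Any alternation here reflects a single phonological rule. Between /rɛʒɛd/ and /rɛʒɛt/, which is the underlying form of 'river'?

'river' shows [d] ~ [t] at the end of the stem ([rɛʒɛdɛ] vs [rɛʒɛt]).
But 'smoke' keeps [d] in both environments ([lunodɛ], [lunod]), so there is no rule changing /d/ to [t] in isolation.
So /t/ is underlying, and a rule of intervocalic voicing — voiceless stops become voiced between vowels — gives [d].

/rɛʒɛt/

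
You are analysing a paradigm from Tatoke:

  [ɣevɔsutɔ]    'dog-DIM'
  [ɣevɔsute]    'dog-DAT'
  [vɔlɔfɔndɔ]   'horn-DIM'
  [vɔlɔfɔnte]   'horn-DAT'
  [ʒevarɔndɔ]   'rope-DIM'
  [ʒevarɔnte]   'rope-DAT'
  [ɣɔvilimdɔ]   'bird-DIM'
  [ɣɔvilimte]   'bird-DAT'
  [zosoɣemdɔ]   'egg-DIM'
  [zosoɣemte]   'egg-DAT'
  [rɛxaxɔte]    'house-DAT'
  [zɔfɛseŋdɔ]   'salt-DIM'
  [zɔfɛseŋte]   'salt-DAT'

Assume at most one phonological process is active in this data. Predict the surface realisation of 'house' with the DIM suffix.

[rɛxaxɔtɔ]

The DIM suffix surfaces as [-dɔ] and [-tɔ], depending on the final segment of the stem.
The DAT suffix, which begins with [t], is invariant after every stem; so [t] is not altered by any rule here.
The DIM suffix is therefore /-dɔ/ underlyingly, with post-vocalic devoicing: voiced stops become voiceless after a vowel.
After 'house', which ends in a vowel, the suffix surfaces as [-tɔ], giving [rɛxaxɔtɔ].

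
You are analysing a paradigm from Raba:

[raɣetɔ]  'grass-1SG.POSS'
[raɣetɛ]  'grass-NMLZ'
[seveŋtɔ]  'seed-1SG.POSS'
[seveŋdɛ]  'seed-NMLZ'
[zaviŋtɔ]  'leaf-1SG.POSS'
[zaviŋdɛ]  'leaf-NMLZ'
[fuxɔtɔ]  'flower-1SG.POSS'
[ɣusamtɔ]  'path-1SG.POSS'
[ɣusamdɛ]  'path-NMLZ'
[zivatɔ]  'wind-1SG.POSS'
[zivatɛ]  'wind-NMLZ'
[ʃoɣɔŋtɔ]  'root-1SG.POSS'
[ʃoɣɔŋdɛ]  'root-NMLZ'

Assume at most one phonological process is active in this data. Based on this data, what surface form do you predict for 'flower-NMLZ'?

The NMLZ suffix surfaces as [-dɛ] and [-tɛ], depending on the final segment of the stem.
The 1SG.POSS suffix, which begins with [t], is invariant after every stem; so [t] is not altered by any rule here.
So the underlying form is /-dɛ/, and voiced stops become voiceless after a vowel.
After 'flower', which ends in a vowel, the suffix surfaces as [-tɛ], giving [fuxɔtɛ].

[fuxɔtɛ]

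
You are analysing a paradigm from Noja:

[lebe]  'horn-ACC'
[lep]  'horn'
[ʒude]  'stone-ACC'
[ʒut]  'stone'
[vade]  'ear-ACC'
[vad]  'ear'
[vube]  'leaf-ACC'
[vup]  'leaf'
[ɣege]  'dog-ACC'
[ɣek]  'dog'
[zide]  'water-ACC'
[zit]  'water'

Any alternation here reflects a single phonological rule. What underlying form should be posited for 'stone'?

/ʒut/

The root 'stone' surfaces as [ʒude] and [ʒut], with a stem-final [d] ~ [t] alternation.
The stem 'ear' ([vade], [vad]) shows [d] unchanged in both environments, so [d] cannot be basic with [t] derived in isolation.
The underlying segment must be /t/; voiceless stops become voiced between vowels, yielding [d] there.
The underlying form of 'stone' is therefore /ʒut/.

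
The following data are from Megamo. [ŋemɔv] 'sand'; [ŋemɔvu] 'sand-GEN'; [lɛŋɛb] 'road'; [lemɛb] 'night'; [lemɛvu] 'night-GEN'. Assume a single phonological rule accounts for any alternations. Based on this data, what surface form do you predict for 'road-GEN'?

The stem for 'night' ends in [b] in [lemɛb] but [v] in [lemɛvu].
But 'sand' keeps [v] in both environments ([ŋemɔv], [ŋemɔvu]), so there is no rule changing /v/ to [b] in isolation.
The alternation reflects intervocalic spirantization: voiced stops become fricatives between vowels. /b/ is underlying.
From [lɛŋɛb] the stem 'road' is /lɛŋɛb/; between vowels this yields [lɛŋɛvu].

[lɛŋɛvu]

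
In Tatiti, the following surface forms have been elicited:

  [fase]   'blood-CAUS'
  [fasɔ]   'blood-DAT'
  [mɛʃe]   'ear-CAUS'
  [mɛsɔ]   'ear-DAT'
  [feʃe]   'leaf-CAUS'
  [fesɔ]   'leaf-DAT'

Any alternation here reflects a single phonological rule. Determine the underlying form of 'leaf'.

/feʃ/

The root 'leaf' surfaces as [feʃe] and [fesɔ], with a stem-final [ʃ] ~ [s] alternation.
If /s/ were underlying and a rule turned it into [ʃ] before the CAUS suffix, 'blood' would also alternate; but it has [s] in both [fase] and [fasɔ].
The underlying segment must be /ʃ/; palato-alveolar /ʃ/ becomes [s] when no front vowel follows, yielding [s] there.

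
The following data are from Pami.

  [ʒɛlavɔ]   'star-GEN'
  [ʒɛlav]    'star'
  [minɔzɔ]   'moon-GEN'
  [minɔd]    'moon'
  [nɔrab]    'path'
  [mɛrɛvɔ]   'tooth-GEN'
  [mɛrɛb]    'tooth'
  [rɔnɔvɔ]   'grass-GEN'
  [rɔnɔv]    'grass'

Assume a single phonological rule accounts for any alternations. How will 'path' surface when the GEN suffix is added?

The root 'tooth' surfaces as [mɛrɛvɔ] and [mɛrɛb], with a stem-final [v] ~ [b] alternation.
If /v/ were underlying and a rule turned it into [b] in isolation, 'grass' would also alternate; but it has [v] in both [rɔnɔvɔ] and [rɔnɔv].
So /b/ is underlying, and a rule of intervocalic spirantization — voiced stops become fricatives between vowels — gives [v].
From [nɔrab] the stem 'path' is /nɔrab/; between vowels this yields [nɔravɔ].

[nɔravɔ]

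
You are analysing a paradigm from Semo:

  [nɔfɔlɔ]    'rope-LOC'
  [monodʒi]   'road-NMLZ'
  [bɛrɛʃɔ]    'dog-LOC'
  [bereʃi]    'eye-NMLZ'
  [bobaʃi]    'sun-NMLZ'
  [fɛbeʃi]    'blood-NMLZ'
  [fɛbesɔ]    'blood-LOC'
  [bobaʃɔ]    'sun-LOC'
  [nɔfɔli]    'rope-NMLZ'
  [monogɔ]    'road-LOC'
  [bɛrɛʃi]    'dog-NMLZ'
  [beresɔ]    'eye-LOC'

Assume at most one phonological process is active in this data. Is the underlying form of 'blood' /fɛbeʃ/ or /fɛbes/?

/fɛbes/

The root 'blood' surfaces as [fɛbesɔ] and [fɛbeʃi], with a stem-final [s] ~ [ʃ] alternation.
The stem 'dog' ([bɛrɛʃɔ], [bɛrɛʃi]) shows [ʃ] unchanged in both environments, so [ʃ] cannot be basic with [s] derived before the LOC suffix.
The underlying segment must be /s/; /g/ and /s/ become palato-alveolar [dʒ] and [ʃ] before a front vowel, yielding [ʃ] there.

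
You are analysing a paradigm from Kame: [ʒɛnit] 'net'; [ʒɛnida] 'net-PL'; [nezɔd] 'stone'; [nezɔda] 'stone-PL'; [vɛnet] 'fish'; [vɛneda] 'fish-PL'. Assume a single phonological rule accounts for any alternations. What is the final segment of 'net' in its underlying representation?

In [ʒɛnit] and [ʒɛnida] the final segment of 'net' alternates: [t] ~ [d].
Compare 'stone', with invariant [d] in [nezɔd] and [nezɔda]: an analysis with underlying /d/ and a rule producing [t] in isolation would wrongly predict alternation here too.
The alternation reflects intervocalic voicing: voiceless stops become voiced between vowels. /t/ is underlying.

/t/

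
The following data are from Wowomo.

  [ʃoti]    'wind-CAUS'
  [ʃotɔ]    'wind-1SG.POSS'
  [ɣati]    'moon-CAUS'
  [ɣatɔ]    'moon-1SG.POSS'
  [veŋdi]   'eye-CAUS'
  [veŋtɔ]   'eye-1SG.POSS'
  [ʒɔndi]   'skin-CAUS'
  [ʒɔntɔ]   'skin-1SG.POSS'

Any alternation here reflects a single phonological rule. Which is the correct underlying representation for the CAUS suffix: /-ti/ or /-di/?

/-di/

The CAUS morpheme has two allomorphs, [-di] and [-ti].
By contrast the 1SG.POSS suffix keeps its initial [t] throughout — that segment must be underlying.
The CAUS suffix is therefore /-di/ underlyingly, with post-vocalic devoicing: voiced stops become voiceless after a vowel.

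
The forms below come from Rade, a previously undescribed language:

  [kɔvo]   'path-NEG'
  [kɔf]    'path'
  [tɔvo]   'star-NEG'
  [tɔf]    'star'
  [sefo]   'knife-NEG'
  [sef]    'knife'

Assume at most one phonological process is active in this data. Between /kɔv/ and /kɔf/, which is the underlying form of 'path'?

The root 'path' surfaces as [kɔvo] and [kɔf], with a stem-final [v] ~ [f] alternation.
But 'knife' keeps [f] in both environments ([sefo], [sef]), so there is no rule changing /f/ to [v] before the NEG suffix.
The alternation reflects word-final obstruent devoicing: voiced obstruents become voiceless word-finally. /v/ is underlying.

/kɔv/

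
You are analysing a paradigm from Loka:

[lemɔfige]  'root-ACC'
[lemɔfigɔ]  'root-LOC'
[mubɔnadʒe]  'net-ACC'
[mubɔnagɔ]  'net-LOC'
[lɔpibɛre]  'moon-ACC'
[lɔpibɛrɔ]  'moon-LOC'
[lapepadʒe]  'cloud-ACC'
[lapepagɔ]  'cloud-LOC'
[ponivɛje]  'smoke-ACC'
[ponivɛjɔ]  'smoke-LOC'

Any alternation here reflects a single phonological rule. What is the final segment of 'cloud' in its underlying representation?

'cloud' shows [dʒ] ~ [g] at the end of the stem ([lapepadʒe] vs [lapepagɔ]).
The stem 'root' ([lemɔfige], [lemɔfigɔ]) shows [g] unchanged in both environments, so [g] cannot be basic with [dʒ] derived before the ACC suffix.
So /dʒ/ is underlying, and a rule of depalatalization — palato-alveolar /dʒ/ becomes [g] when no front vowel follows — gives [g].

/dʒ/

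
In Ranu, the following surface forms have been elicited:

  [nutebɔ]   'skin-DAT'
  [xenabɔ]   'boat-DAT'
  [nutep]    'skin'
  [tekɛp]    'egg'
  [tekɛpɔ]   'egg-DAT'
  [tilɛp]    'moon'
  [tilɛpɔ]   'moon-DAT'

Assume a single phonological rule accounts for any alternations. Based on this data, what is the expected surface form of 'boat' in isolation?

The stem for 'skin' ends in [p] in [nutep] but [b] in [nutebɔ].
If /p/ were underlying and a rule turned it into [b] before the DAT suffix, 'moon' would also alternate; but it has [p] in both [tilɛp] and [tilɛpɔ].
Therefore /b/ is basic and [p] is derived by word-final obstruent devoicing (voiced obstruents become voiceless word-finally).
The one attested form of 'boat', [xenabɔ], shows underlying /xenab/. Applying the same rule word-finally gives [xenap].

[xenap]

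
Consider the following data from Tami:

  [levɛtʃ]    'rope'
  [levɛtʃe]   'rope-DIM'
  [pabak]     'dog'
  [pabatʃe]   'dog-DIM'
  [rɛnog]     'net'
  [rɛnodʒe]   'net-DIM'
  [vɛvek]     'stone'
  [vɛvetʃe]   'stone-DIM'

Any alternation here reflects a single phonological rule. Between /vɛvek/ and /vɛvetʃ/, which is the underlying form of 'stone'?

/vɛvek/

The root 'stone' surfaces as [vɛvek] and [vɛvetʃe], with a stem-final [k] ~ [tʃ] alternation.
But 'rope' keeps [tʃ] in both environments ([levɛtʃ], [levɛtʃe]), so there is no rule changing /tʃ/ to [k] in isolation.
The alternation reflects palatalization before a front vowel: /k/ and /g/ become palato-alveolar [tʃ] and [dʒ] before a front vowel. /k/ is underlying.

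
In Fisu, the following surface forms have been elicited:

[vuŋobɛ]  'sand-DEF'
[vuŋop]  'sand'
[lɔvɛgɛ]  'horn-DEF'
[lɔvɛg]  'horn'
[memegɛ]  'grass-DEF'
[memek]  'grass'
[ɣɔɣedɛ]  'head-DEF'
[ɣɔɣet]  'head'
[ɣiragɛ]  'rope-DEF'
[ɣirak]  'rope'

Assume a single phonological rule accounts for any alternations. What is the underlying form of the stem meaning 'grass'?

'grass' shows [g] ~ [k] at the end of the stem ([memegɛ] vs [memek]).
But 'horn' keeps [g] in both environments ([lɔvɛgɛ], [lɔvɛg]), so there is no rule changing /g/ to [k] in isolation.
Therefore /k/ is basic and [g] is derived by intervocalic voicing (voiceless stops become voiced between vowels).
The underlying form of 'grass' is therefore /memek/.

/memek/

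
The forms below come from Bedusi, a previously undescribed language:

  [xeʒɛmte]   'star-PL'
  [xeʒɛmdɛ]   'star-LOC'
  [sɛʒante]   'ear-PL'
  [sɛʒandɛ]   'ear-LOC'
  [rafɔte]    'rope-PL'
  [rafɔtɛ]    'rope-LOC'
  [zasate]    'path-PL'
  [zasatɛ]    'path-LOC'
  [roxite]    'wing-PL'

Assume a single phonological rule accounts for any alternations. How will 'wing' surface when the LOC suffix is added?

The LOC suffix surfaces as [-dɛ] and [-tɛ], depending on the final segment of the stem.
By contrast the PL suffix keeps its initial [t] throughout — that segment must be underlying.
So the underlying form is /-dɛ/, and voiced stops become voiceless after a vowel.
After 'wing', which ends in a vowel, the suffix surfaces as [-tɛ], giving [roxitɛ].

[roxitɛ]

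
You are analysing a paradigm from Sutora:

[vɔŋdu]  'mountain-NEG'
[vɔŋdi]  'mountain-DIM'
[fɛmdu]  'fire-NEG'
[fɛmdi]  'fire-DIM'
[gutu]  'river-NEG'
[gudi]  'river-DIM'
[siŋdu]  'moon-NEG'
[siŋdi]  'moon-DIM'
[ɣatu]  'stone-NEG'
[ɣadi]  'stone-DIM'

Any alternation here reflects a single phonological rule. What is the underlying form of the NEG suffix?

The NEG suffix surfaces as [-du] and [-tu], depending on the final segment of the stem.
By contrast the DIM suffix keeps its initial [d] throughout — that segment must be underlying.
The NEG suffix is therefore /-tu/ underlyingly, with post-nasal voicing: voiceless stops become voiced after a nasal.

/-tu/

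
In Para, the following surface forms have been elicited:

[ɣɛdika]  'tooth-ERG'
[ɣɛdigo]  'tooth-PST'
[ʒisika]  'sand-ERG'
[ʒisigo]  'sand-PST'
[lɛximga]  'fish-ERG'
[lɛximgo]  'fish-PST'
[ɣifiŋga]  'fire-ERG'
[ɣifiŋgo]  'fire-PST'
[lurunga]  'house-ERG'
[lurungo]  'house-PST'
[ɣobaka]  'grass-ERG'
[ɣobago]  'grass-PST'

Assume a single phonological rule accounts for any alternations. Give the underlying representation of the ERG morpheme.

/-ka/

The ERG morpheme has two allomorphs, [-ga] and [-ka].
By contrast the PST suffix keeps its initial [g] throughout — that segment must be underlying.
So the underlying form is /-ka/, and voiceless stops become voiced after a nasal.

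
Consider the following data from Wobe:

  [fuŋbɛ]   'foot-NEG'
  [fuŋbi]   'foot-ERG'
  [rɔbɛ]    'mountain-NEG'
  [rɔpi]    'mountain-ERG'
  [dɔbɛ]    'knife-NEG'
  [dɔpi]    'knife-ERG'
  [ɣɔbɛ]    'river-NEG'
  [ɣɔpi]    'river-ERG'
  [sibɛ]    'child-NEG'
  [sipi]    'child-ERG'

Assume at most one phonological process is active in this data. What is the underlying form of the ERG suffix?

/-pi/

The ERG suffix surfaces as [-bi] and [-pi], depending on the final segment of the stem.
The NEG suffix, which begins with [b], is invariant after every stem; so [b] is not altered by any rule here.
So the underlying form is /-pi/, and voiceless stops become voiced after a nasal.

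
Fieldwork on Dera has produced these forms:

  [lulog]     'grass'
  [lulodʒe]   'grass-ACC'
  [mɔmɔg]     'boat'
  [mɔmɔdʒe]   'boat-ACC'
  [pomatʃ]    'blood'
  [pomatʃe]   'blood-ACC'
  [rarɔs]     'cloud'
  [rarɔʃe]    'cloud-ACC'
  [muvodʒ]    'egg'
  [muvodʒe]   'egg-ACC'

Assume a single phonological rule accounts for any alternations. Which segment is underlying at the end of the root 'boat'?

The stem for 'boat' ends in [g] in [mɔmɔg] but [dʒ] in [mɔmɔdʒe].
If /dʒ/ were underlying and a rule turned it into [g] in isolation, 'egg' would also alternate; but it has [dʒ] in both [muvodʒ] and [muvodʒe].
The underlying segment must be /g/; /g/ and /s/ become palato-alveolar [dʒ] and [ʃ] before a front vowel, yielding [dʒ] there.

/g/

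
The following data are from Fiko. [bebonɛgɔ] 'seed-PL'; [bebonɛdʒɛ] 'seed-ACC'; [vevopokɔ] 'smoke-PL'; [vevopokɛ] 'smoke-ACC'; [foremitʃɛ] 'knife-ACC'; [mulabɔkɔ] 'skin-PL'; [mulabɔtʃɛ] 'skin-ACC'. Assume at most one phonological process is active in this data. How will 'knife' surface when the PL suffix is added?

[foremikɔ]

The root 'skin' surfaces as [mulabɔkɔ] and [mulabɔtʃɛ], with a stem-final [k] ~ [tʃ] alternation.
But 'smoke' keeps [k] in both environments ([vevopokɔ], [vevopokɛ]), so there is no rule changing /k/ to [tʃ] before the ACC suffix.
The underlying segment must be /tʃ/; palato-alveolar /tʃ/ and /dʒ/ become [k] and [g] when no front vowel follows, yielding [k] there.
The one attested form of 'knife', [foremitʃɛ], shows underlying /foremitʃ/. Applying the same rule when no front vowel follows gives [foremikɔ].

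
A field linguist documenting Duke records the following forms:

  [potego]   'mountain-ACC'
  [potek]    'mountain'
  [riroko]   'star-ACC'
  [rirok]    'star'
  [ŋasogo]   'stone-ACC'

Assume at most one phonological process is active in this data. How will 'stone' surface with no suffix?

[ŋasok]

The stem for 'mountain' ends in [g] in [potego] but [k] in [potek].
But 'star' keeps [k] in both environments ([riroko], [rirok]), so there is no rule changing /k/ to [g] before the ACC suffix.
The underlying segment must be /g/; voiced obstruents become voiceless word-finally, yielding [k] there.
From [ŋasogo] the stem 'stone' is /ŋasog/; word-finally this yields [ŋasok].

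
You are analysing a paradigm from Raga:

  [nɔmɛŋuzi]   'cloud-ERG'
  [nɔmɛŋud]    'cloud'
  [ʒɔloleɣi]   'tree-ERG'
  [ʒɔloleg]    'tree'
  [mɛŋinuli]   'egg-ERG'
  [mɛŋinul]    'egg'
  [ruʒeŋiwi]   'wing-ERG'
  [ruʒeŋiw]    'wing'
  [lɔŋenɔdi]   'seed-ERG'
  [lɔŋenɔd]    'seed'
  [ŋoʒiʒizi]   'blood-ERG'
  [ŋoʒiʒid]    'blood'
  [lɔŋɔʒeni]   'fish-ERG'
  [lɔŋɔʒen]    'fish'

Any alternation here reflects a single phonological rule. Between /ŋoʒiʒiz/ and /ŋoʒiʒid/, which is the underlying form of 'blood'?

/ŋoʒiʒiz/

The root 'blood' surfaces as [ŋoʒiʒizi] and [ŋoʒiʒid], with a stem-final [z] ~ [d] alternation.
If /d/ were underlying and a rule turned it into [z] before the ERG suffix, 'seed' would also alternate; but it has [d] in both [lɔŋenɔdi] and [lɔŋenɔd].
The alternation reflects word-final hardening: voiced fricatives become stops word-finally. /z/ is underlying.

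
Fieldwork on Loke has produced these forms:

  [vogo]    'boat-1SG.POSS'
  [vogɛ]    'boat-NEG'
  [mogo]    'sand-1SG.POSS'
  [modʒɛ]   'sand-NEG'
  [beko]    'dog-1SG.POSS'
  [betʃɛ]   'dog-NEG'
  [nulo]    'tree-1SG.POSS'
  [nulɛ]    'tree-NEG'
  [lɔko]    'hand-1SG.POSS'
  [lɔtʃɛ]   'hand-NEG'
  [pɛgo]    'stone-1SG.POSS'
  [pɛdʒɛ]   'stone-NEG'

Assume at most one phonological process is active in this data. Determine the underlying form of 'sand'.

The stem for 'sand' ends in [g] in [mogo] but [dʒ] in [modʒɛ].
The stem 'boat' ([vogo], [vogɛ]) shows [g] unchanged in both environments, so [g] cannot be basic with [dʒ] derived before the NEG suffix.
The alternation reflects depalatalization: palato-alveolar /tʃ/ and /dʒ/ become [k] and [g] when no front vowel follows. /dʒ/ is underlying.

/modʒ/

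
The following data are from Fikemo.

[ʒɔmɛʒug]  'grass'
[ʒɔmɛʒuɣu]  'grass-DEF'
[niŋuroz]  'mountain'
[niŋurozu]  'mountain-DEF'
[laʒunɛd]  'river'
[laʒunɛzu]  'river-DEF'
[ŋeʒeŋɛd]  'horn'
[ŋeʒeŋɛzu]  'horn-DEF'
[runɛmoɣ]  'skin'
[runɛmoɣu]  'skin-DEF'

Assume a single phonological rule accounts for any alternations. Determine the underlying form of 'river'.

/laʒunɛd/

'river' shows [d] ~ [z] at the end of the stem ([laʒunɛd] vs [laʒunɛzu]).
But 'mountain' keeps [z] in both environments ([niŋuroz], [niŋurozu]), so there is no rule changing /z/ to [d] in isolation.
Therefore /d/ is basic and [z] is derived by intervocalic spirantization (voiced stops become fricatives between vowels).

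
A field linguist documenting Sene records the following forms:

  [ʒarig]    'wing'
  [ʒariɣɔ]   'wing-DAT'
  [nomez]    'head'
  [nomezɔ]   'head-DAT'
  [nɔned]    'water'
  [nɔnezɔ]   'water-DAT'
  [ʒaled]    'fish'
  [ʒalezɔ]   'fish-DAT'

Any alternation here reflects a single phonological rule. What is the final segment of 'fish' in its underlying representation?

/d/

In [ʒaled] and [ʒalezɔ] the final segment of 'fish' alternates: [d] ~ [z].
Compare 'head', with invariant [z] in [nomez] and [nomezɔ]: an analysis with underlying /z/ and a rule producing [d] in isolation would wrongly predict alternation here too.
The underlying segment must be /d/; voiced stops become fricatives between vowels, yielding [z] there.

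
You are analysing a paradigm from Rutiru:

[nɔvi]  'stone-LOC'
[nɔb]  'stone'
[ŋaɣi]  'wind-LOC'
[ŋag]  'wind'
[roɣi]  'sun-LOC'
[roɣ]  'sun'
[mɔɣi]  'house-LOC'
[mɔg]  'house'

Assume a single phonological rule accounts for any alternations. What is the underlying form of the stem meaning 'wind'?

/ŋag/

The root 'wind' surfaces as [ŋaɣi] and [ŋag], with a stem-final [ɣ] ~ [g] alternation.
But 'sun' keeps [ɣ] in both environments ([roɣi], [roɣ]), so there is no rule changing /ɣ/ to [g] in isolation.
Therefore /g/ is basic and [ɣ] is derived by intervocalic spirantization (voiced stops become fricatives between vowels).
The underlying form of 'wind' is therefore /ŋag/.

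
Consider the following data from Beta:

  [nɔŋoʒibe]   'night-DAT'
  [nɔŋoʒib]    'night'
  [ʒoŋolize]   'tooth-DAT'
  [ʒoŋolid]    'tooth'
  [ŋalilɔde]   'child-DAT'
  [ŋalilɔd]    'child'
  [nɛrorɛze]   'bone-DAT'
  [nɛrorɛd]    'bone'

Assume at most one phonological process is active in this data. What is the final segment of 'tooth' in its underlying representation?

/z/

The stem for 'tooth' ends in [z] in [ʒoŋolize] but [d] in [ʒoŋolid].
The stem 'child' ([ŋalilɔde], [ŋalilɔd]) shows [d] unchanged in both environments, so [d] cannot be basic with [z] derived before the DAT suffix.
So /z/ is underlying, and a rule of word-final hardening — voiced fricatives become stops word-finally — gives [d].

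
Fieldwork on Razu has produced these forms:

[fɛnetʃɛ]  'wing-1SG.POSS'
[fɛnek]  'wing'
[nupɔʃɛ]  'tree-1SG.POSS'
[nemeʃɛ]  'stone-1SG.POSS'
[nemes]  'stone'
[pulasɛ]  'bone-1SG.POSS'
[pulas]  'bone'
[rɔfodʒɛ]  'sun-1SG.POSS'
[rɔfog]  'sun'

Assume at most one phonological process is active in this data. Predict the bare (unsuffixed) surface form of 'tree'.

[nupɔs]

The stem for 'stone' ends in [ʃ] in [nemeʃɛ] but [s] in [nemes].
But 'bone' keeps [s] in both environments ([pulasɛ], [pulas]), so there is no rule changing /s/ to [ʃ] before the 1SG.POSS suffix.
The alternation reflects depalatalization: palato-alveolar /tʃ/, /dʒ/ and /ʃ/ become [k], [g] and [s] when no front vowel follows. /ʃ/ is underlying.
From [nupɔʃɛ] the stem 'tree' is /nupɔʃ/; when no front vowel follows this yields [nupɔs].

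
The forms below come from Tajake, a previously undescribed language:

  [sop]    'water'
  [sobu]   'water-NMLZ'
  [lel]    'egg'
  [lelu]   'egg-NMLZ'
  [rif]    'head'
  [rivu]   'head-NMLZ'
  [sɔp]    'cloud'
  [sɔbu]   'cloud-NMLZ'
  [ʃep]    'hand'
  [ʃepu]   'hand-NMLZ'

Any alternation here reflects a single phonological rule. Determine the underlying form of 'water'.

/sob/

The root 'water' surfaces as [sop] and [sobu], with a stem-final [p] ~ [b] alternation.
The stem 'hand' ([ʃep], [ʃepu]) shows [p] unchanged in both environments, so [p] cannot be basic with [b] derived before the NMLZ suffix.
Therefore /b/ is basic and [p] is derived by word-final obstruent devoicing (voiced obstruents become voiceless word-finally).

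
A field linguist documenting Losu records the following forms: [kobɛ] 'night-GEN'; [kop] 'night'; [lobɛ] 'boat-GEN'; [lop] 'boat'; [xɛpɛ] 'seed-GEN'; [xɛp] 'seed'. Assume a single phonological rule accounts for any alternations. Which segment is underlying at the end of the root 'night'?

/b/

The stem for 'night' ends in [b] in [kobɛ] but [p] in [kop].
If /p/ were underlying and a rule turned it into [b] before the GEN suffix, 'seed' would also alternate; but it has [p] in both [xɛpɛ] and [xɛp].
The alternation reflects word-final obstruent devoicing: voiced obstruents become voiceless word-finally. /b/ is underlying.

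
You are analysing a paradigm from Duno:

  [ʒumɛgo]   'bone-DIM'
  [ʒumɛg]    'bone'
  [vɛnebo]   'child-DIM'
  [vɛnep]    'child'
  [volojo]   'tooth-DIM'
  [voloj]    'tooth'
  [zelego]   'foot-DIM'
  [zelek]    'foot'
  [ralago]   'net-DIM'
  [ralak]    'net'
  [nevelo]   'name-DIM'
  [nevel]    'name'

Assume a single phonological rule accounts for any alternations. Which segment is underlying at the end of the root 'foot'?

/k/

'foot' shows [g] ~ [k] at the end of the stem ([zelego] vs [zelek]).
If /g/ were underlying and a rule turned it into [k] in isolation, 'bone' would also alternate; but it has [g] in both [ʒumɛgo] and [ʒumɛg].
The alternation reflects intervocalic voicing: voiceless stops become voiced between vowels. /k/ is underlying.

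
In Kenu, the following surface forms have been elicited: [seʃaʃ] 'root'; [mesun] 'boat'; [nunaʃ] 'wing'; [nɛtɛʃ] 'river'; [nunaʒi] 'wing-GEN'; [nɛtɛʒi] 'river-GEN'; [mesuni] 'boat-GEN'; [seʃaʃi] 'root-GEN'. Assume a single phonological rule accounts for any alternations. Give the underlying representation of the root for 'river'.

/nɛtɛʒ/

The stem for 'river' ends in [ʒ] in [nɛtɛʒi] but [ʃ] in [nɛtɛʃ].
The stem 'root' ([seʃaʃi], [seʃaʃ]) shows [ʃ] unchanged in both environments, so [ʃ] cannot be basic with [ʒ] derived before the GEN suffix.
The underlying segment must be /ʒ/; voiced obstruents become voiceless word-finally, yielding [ʃ] there.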